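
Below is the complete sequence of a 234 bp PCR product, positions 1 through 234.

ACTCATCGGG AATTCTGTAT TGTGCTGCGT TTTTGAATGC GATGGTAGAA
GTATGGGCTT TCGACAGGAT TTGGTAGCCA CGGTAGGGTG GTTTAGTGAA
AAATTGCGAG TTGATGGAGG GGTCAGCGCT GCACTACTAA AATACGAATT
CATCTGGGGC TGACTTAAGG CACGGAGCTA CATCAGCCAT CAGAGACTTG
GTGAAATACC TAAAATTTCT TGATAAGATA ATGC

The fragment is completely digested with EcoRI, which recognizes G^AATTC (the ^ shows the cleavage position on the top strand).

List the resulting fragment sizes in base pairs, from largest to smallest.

136, 88, 10 bp

EcoRI sites (GAATTC) start at positions 10, 146.
EcoRI cuts after the first base of each site, so after positions 10, 146.
Linear molecule, 2 cuts → 3 fragments:
  1–10 → 10 bp
  11–146 → 136 bp
  147–234 → 88 bp
Sorted largest to smallest: 136, 88, 10 bp.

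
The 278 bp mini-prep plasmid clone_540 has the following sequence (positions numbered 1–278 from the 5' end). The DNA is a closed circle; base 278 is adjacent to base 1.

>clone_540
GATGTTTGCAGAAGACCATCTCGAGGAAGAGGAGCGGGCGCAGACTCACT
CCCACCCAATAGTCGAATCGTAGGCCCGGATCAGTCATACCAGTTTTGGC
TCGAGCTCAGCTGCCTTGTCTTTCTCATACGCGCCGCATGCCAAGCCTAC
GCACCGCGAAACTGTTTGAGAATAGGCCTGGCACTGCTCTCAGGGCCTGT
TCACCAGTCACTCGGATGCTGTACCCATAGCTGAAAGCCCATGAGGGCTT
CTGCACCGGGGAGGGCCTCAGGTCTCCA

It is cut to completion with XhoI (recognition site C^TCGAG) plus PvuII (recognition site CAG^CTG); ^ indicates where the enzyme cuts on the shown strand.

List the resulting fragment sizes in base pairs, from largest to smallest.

188, 80, 10 bp

XhoI sites (CTCGAG) start at positions 20, 100.
XhoI cuts after the first base of each site, so after positions 20, 100.
The PvuII site (CAGCTG) starts at position 108.
PvuII cuts after base 3 of each site, so after position 110.
Combined cut positions: 20, 100, 110.
Circular molecule, 3 cuts → 3 fragments:
  21–100 → 80 bp
  101–110 → 10 bp
  111–278 then 1–20 → 168 + 20 = 188 bp
Sorted largest to smallest: 188, 80, 10 bp.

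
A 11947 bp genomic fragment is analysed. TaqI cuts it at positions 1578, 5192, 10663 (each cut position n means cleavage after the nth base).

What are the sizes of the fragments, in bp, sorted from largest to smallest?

5471, 3614, 1578, 1284 bp

Linear molecule, 3 cuts → 4 fragments:
  1578 − 0 = 1578 bp
  5192 − 1578 = 3614 bp
  10663 − 5192 = 5471 bp
  11947 − 10663 = 1284 bp
Sorted largest to smallest: 5471, 3614, 1578, 1284 bp.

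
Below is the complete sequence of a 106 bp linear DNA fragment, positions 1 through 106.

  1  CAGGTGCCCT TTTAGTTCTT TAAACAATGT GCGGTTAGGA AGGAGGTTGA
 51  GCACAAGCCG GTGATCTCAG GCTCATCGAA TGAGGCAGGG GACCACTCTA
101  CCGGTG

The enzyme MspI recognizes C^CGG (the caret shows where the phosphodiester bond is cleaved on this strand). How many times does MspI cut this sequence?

2

CCGG occurs starting at positions 58, 101.
MspI cuts at 2 sites.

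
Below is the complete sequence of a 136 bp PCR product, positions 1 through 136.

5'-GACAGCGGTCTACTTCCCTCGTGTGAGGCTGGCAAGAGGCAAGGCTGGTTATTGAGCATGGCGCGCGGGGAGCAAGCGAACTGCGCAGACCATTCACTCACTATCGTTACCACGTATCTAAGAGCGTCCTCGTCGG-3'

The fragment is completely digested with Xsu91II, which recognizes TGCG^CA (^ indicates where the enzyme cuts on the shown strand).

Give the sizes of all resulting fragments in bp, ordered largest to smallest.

85, 51 bp

The Xsu91II site (TGCGCA) starts at position 82.
Xsu91II cuts after base 4 of each site, so after position 85.
Linear molecule, 1 cut → 2 fragments:
  1–85 → 85 bp
  86–136 → 51 bp
Sorted largest to smallest: 85, 51 bp.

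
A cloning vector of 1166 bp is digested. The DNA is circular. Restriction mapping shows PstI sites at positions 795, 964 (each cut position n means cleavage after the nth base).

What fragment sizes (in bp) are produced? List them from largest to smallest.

Circular molecule, 2 cuts → 2 fragments:
  964 − 795 = 169 bp
  wrap: 1166 − 964 + 795 = 997 bp
Sorted largest to smallest: 997, 169 bp.

997, 169 bp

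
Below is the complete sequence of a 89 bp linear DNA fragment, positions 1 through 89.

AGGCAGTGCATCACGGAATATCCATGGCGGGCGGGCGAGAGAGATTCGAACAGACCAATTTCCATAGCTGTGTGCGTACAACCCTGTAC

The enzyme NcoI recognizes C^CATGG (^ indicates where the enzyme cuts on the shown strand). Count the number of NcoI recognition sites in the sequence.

CCATGG occurs starting at position 22.
NcoI cuts at 1 site.

1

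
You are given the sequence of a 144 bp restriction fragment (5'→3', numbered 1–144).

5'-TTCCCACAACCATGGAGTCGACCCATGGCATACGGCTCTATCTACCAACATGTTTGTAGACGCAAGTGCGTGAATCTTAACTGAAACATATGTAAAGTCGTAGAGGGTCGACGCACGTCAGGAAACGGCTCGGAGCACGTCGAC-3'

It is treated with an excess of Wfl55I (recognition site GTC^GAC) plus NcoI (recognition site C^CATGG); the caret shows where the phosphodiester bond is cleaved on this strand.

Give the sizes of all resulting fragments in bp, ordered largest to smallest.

86, 32, 10, 9, 4, 3 bp

Wfl55I sites (GTCGAC) start at positions 17, 107, 139.
Wfl55I cuts after base 3 of each site, so after positions 19, 109, 141.
NcoI sites (CCATGG) start at positions 10, 23.
NcoI cuts after the first base of each site, so after positions 10, 23.
Combined cut positions: 10, 19, 23, 109, 141.
Linear molecule, 5 cuts → 6 fragments:
  1–10 → 10 bp
  11–19 → 9 bp
  20–23 → 4 bp
  24–109 → 86 bp
  110–141 → 32 bp
  142–144 → 3 bp
Sorted largest to smallest: 86, 32, 10, 9, 4, 3 bp.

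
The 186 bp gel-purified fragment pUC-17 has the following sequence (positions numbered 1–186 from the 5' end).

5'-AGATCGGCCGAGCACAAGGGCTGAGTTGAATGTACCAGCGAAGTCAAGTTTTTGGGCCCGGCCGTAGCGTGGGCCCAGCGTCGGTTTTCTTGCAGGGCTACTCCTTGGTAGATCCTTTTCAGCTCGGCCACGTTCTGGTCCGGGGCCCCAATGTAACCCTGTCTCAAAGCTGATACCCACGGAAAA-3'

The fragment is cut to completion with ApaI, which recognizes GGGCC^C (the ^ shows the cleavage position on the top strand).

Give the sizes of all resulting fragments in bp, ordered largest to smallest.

72, 58, 39, 17 bp

ApaI sites (GGGCCC) start at positions 54, 71, 143.
ApaI cuts after base 5 of each site (before the last base), so after positions 58, 75, 147.
Linear molecule, 3 cuts → 4 fragments:
  1–58 → 58 bp
  59–75 → 17 bp
  76–147 → 72 bp
  148–186 → 39 bp
Sorted largest to smallest: 72, 58, 39, 17 bp.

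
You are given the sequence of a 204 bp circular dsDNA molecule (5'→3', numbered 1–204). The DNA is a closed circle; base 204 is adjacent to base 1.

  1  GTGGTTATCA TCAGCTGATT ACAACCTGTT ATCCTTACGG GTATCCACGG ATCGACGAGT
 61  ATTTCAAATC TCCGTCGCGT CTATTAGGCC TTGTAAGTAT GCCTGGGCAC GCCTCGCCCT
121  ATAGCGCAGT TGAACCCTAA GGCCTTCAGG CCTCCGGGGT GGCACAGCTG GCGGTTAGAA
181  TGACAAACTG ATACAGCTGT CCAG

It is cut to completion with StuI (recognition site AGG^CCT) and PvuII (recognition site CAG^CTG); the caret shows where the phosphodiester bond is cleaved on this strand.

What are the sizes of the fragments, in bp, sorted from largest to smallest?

StuI sites (AGGCCT) start at positions 86, 140, 148.
StuI cuts after base 3 of each site, so after positions 88, 142, 150.
PvuII sites (CAGCTG) start at positions 12, 165, 194.
PvuII cuts after base 3 of each site, so after positions 14, 167, 196.
Combined cut positions: 14, 88, 142, 150, 167, 196.
Circular molecule, 6 cuts → 6 fragments:
  15–88 → 74 bp
  89–142 → 54 bp
  143–150 → 8 bp
  151–167 → 17 bp
  168–196 → 29 bp
  197–204 then 1–14 → 8 + 14 = 22 bp
Sorted largest to smallest: 74, 54, 29, 22, 17, 8 bp.

74, 54, 29, 22, 17, 8 bp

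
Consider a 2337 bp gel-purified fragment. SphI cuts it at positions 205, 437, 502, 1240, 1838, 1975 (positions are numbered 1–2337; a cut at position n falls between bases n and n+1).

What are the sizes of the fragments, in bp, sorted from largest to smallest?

738, 598, 362, 232, 205, 137, 65 bp

Linear molecule, 6 cuts → 7 fragments:
  205 − 0 = 205 bp
  437 − 205 = 232 bp
  502 − 437 = 65 bp
  1240 − 502 = 738 bp
  1838 − 1240 = 598 bp
  1975 − 1838 = 137 bp
  2337 − 1975 = 362 bp
Sorted largest to smallest: 738, 598, 362, 232, 205, 137, 65 bp.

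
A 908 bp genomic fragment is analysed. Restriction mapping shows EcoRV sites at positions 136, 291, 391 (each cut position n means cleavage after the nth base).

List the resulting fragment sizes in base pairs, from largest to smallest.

Linear molecule, 3 cuts → 4 fragments:
  136 − 0 = 136 bp
  291 − 136 = 155 bp
  391 − 291 = 100 bp
  908 − 391 = 517 bp
Sorted largest to smallest: 517, 155, 136, 100 bp.

517, 155, 136, 100 bp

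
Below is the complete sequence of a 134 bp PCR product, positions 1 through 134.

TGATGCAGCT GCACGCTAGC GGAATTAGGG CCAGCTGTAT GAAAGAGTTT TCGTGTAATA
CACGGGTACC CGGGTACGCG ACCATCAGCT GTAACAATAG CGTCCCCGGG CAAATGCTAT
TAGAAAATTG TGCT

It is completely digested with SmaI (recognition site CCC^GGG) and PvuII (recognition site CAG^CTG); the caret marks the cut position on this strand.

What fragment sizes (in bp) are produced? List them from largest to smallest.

SmaI sites (CCCGGG) start at positions 69, 105.
SmaI cuts after base 3 of each site, so after positions 71, 107.
PvuII sites (CAGCTG) start at positions 6, 32, 86.
PvuII cuts after base 3 of each site, so after positions 8, 34, 88.
Combined cut positions: 8, 34, 71, 88, 107.
Linear molecule, 5 cuts → 6 fragments:
  1–8 → 8 bp
  9–34 → 26 bp
  35–71 → 37 bp
  72–88 → 17 bp
  89–107 → 19 bp
  108–134 → 27 bp
Sorted largest to smallest: 37, 27, 26, 19, 17, 8 bp.

37, 27, 26, 19, 17, 8 bp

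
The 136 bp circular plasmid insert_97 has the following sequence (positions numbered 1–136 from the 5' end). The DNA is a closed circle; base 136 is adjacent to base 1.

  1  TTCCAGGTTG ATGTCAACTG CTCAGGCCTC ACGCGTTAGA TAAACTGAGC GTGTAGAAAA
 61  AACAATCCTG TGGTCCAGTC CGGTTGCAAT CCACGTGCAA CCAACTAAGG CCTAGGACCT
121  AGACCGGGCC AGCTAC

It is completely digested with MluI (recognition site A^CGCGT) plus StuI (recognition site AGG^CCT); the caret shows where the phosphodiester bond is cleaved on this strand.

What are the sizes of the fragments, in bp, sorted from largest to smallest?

79, 52, 5 bp

The MluI site (ACGCGT) starts at position 31.
MluI cuts after the first base of each site, so after position 31.
StuI sites (AGGCCT) start at positions 24, 108.
StuI cuts after base 3 of each site, so after positions 26, 110.
Combined cut positions: 26, 31, 110.
Circular molecule, 3 cuts → 3 fragments:
  27–31 → 5 bp
  32–110 → 79 bp
  111–136 then 1–26 → 26 + 26 = 52 bp
Sorted largest to smallest: 79, 52, 5 bp.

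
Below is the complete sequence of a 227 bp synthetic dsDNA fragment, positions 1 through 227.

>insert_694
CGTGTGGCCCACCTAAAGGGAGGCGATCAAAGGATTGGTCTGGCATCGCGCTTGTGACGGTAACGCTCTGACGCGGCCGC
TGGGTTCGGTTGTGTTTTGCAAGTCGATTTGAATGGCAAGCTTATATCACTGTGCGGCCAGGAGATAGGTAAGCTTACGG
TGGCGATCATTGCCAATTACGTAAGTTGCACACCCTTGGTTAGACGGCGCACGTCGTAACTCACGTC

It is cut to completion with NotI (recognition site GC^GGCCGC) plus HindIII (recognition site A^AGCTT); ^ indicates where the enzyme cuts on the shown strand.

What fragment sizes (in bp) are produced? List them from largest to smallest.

76, 74, 44, 33 bp

The NotI site (GCGGCCGC) starts at position 73.
NotI cuts after base 2 of each site, so after position 74.
HindIII sites (AAGCTT) start at positions 118, 151.
HindIII cuts after the first base of each site, so after positions 118, 151.
Combined cut positions: 74, 118, 151.
Linear molecule, 3 cuts → 4 fragments:
  1–74 → 74 bp
  75–118 → 44 bp
  119–151 → 33 bp
  152–227 → 76 bp
Sorted largest to smallest: 76, 74, 44, 33 bp.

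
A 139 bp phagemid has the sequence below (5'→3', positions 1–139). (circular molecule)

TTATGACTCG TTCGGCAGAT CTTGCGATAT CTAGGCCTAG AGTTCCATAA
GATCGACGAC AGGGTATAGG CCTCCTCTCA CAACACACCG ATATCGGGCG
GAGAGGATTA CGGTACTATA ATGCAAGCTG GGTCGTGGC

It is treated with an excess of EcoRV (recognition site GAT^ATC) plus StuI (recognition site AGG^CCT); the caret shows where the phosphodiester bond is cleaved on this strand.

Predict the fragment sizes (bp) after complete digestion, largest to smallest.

EcoRV sites (GATATC) start at positions 26, 90.
EcoRV cuts after base 3 of each site, so after positions 28, 92.
StuI sites (AGGCCT) start at positions 33, 68.
StuI cuts after base 3 of each site, so after positions 35, 70.
Combined cut positions: 28, 35, 70, 92.
Circular molecule, 4 cuts → 4 fragments:
  29–35 → 7 bp
  36–70 → 35 bp
  71–92 → 22 bp
  93–139 then 1–28 → 47 + 28 = 75 bp
Sorted largest to smallest: 75, 35, 22, 7 bp.

75, 35, 22, 7 bp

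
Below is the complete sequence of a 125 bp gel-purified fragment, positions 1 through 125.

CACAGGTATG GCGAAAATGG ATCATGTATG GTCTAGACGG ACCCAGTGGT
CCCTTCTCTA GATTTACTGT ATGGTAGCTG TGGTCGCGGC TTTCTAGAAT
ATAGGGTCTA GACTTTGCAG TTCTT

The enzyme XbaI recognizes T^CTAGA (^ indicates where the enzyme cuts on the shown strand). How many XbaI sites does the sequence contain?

TCTAGA occurs starting at positions 32, 57, 93, 107.
XbaI cuts at 4 sites.

4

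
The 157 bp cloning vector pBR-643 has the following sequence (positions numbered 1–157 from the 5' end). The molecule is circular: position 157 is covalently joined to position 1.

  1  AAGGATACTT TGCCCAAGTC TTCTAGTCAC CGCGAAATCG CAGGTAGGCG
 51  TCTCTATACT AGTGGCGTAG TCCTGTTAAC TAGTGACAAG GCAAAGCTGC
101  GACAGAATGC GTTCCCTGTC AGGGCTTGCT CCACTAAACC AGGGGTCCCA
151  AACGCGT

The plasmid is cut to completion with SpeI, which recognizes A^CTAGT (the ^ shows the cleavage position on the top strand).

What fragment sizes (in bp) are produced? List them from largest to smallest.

136, 21 bp

SpeI sites (ACTAGT) start at positions 58, 79.
SpeI cuts after the first base of each site, so after positions 58, 79.
Circular molecule, 2 cuts → 2 fragments:
  59–79 → 21 bp
  80–157 then 1–58 → 78 + 58 = 136 bp
Sorted largest to smallest: 136, 21 bp.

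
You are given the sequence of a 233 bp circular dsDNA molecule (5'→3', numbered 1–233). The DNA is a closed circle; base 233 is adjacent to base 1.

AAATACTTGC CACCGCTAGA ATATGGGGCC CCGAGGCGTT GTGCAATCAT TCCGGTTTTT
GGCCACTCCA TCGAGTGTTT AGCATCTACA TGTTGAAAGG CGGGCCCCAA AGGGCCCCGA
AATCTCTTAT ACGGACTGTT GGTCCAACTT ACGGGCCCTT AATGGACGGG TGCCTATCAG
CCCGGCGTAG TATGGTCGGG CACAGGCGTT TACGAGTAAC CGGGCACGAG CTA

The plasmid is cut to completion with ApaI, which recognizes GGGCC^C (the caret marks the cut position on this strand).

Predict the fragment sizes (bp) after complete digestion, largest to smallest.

106, 76, 41, 10 bp

ApaI sites (GGGCCC) start at positions 26, 102, 112, 153.
ApaI cuts after base 5 of each site (before the last base), so after positions 30, 106, 116, 157.
Circular molecule, 4 cuts → 4 fragments:
  31–106 → 76 bp
  107–116 → 10 bp
  117–157 → 41 bp
  158–233 then 1–30 → 76 + 30 = 106 bp
Sorted largest to smallest: 106, 76, 41, 10 bp.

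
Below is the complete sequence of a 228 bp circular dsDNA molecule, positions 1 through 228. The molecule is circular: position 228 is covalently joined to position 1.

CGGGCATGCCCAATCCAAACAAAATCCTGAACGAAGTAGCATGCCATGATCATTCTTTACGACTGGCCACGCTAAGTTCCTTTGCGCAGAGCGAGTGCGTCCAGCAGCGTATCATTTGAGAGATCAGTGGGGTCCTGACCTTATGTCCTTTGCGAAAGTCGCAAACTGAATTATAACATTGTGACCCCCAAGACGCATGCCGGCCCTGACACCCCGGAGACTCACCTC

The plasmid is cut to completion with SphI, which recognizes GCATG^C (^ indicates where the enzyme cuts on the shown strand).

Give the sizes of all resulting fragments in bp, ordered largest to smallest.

SphI sites (GCATGC) start at positions 4, 39, 195.
SphI cuts after base 5 of each site (before the last base), so after positions 8, 43, 199.
Circular molecule, 3 cuts → 3 fragments:
  9–43 → 35 bp
  44–199 → 156 bp
  200–228 then 1–8 → 29 + 8 = 37 bp
Sorted largest to smallest: 156, 37, 35 bp.

156, 37, 35 bp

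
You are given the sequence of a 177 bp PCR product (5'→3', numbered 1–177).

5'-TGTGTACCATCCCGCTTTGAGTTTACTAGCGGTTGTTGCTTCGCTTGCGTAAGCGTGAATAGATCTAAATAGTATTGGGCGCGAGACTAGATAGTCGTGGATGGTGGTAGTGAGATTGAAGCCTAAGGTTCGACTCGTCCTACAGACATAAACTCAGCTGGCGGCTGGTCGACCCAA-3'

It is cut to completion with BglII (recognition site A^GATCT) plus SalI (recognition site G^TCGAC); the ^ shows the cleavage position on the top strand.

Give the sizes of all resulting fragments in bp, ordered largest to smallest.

107, 61, 9 bp

The BglII site (AGATCT) starts at position 61.
BglII cuts after the first base of each site, so after position 61.
The SalI site (GTCGAC) starts at position 168.
SalI cuts after the first base of each site, so after position 168.
Combined cut positions: 61, 168.
Linear molecule, 2 cuts → 3 fragments:
  1–61 → 61 bp
  62–168 → 107 bp
  169–177 → 9 bp
Sorted largest to smallest: 107, 61, 9 bp.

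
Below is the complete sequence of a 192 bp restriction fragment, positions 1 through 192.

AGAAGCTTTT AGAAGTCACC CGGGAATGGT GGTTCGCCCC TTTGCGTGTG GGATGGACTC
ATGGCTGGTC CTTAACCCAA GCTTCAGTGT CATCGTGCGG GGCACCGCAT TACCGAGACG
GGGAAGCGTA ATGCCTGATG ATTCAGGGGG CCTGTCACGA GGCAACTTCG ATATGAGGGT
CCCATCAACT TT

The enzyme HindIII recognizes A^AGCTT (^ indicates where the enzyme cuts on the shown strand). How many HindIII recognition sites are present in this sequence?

AAGCTT occurs starting at positions 3, 79.
HindIII cuts at 2 sites.

2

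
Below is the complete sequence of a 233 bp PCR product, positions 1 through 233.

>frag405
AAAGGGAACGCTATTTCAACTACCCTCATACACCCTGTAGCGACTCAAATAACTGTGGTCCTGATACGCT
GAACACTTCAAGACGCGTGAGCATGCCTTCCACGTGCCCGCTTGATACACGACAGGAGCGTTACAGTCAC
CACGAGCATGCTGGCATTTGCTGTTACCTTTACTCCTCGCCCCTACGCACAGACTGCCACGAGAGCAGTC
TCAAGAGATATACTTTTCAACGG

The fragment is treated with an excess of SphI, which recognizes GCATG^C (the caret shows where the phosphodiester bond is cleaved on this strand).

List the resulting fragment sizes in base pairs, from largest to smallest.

95, 83, 55 bp

SphI sites (GCATGC) start at positions 91, 146.
SphI cuts after base 5 of each site (before the last base), so after positions 95, 150.
Linear molecule, 2 cuts → 3 fragments:
  1–95 → 95 bp
  96–150 → 55 bp
  151–233 → 83 bp
Sorted largest to smallest: 95, 83, 55 bp.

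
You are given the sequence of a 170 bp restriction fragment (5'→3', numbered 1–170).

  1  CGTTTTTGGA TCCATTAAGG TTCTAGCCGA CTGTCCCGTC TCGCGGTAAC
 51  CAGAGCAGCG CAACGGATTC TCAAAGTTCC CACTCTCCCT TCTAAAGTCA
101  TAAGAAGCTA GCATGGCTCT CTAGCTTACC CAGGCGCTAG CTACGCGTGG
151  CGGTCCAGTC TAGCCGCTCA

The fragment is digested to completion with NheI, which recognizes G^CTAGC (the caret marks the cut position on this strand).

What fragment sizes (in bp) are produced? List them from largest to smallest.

NheI sites (GCTAGC) start at positions 107, 136.
NheI cuts after the first base of each site, so after positions 107, 136.
Linear molecule, 2 cuts → 3 fragments:
  1–107 → 107 bp
  108–136 → 29 bp
  137–170 → 34 bp
Sorted largest to smallest: 107, 34, 29 bp.

107, 34, 29 bp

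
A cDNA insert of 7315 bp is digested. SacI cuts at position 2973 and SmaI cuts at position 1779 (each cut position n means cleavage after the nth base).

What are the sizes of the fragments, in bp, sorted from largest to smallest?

4342, 1779, 1194 bp

Combined cut positions (sorted): 1779, 2973.
Linear molecule, 2 cuts → 3 fragments:
  1779 − 0 = 1779 bp
  2973 − 1779 = 1194 bp
  7315 − 2973 = 4342 bp
Sorted largest to smallest: 4342, 1779, 1194 bp.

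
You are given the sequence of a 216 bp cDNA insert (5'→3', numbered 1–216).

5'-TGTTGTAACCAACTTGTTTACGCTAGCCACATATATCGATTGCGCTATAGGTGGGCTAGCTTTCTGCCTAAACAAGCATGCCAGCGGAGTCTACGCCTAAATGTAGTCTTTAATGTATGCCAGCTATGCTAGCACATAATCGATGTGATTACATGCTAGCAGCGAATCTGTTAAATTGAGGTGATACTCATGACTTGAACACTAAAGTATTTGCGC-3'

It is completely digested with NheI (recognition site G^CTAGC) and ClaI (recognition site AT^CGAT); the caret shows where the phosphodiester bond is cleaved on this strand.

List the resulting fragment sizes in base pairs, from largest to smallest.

73, 61, 22, 19, 15, 14, 12 bp

NheI sites (GCTAGC) start at positions 22, 55, 128, 155.
NheI cuts after the first base of each site, so after positions 22, 55, 128, 155.
ClaI sites (ATCGAT) start at positions 35, 139.
ClaI cuts after base 2 of each site, so after positions 36, 140.
Combined cut positions: 22, 36, 55, 128, 140, 155.
Linear molecule, 6 cuts → 7 fragments:
  1–22 → 22 bp
  23–36 → 14 bp
  37–55 → 19 bp
  56–128 → 73 bp
  129–140 → 12 bp
  141–155 → 15 bp
  156–216 → 61 bp
Sorted largest to smallest: 73, 61, 22, 19, 15, 14, 12 bp.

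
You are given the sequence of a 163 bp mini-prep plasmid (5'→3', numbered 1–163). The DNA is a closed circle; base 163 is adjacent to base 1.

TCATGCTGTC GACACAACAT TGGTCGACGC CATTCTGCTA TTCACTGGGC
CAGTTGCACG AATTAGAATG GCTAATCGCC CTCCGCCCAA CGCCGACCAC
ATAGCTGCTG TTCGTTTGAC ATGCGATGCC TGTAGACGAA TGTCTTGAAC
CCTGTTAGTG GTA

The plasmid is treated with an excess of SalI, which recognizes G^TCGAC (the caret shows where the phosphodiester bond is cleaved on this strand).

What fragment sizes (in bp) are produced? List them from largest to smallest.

SalI sites (GTCGAC) start at positions 8, 23.
SalI cuts after the first base of each site, so after positions 8, 23.
Circular molecule, 2 cuts → 2 fragments:
  9–23 → 15 bp
  24–163 then 1–8 → 140 + 8 = 148 bp
Sorted largest to smallest: 148, 15 bp.

148, 15 bp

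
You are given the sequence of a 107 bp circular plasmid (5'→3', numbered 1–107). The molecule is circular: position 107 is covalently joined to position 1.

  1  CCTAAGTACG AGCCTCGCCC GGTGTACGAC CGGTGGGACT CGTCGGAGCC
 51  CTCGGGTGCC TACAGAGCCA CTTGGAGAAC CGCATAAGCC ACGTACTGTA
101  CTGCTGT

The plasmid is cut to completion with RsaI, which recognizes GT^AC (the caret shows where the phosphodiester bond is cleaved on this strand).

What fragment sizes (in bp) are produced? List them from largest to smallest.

RsaI sites (GTAC) start at positions 6, 24, 93, 98.
RsaI cuts after base 2 of each site, so after positions 7, 25, 94, 99.
Circular molecule, 4 cuts → 4 fragments:
  8–25 → 18 bp
  26–94 → 69 bp
  95–99 → 5 bp
  100–107 then 1–7 → 8 + 7 = 15 bp
Sorted largest to smallest: 69, 18, 15, 5 bp.

69, 18, 15, 5 bp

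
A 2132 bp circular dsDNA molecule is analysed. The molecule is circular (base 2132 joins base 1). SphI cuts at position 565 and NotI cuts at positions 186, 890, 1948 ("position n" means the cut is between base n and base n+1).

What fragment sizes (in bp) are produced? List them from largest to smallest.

Combined cut positions (sorted): 186, 565, 890, 1948.
Circular molecule, 4 cuts → 4 fragments:
  565 − 186 = 379 bp
  890 − 565 = 325 bp
  1948 − 890 = 1058 bp
  wrap: 2132 − 1948 + 186 = 370 bp
Sorted largest to smallest: 1058, 379, 370, 325 bp.

1058, 379, 370, 325 bp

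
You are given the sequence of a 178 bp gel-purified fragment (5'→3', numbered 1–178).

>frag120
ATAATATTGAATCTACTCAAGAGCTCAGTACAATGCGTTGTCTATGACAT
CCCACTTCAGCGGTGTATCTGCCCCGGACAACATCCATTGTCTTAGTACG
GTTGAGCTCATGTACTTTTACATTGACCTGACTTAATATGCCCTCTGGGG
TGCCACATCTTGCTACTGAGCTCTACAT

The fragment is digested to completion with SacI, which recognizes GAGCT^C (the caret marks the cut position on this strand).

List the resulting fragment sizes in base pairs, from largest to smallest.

83, 64, 25, 6 bp

SacI sites (GAGCTC) start at positions 21, 104, 168.
SacI cuts after base 5 of each site (before the last base), so after positions 25, 108, 172.
Linear molecule, 3 cuts → 4 fragments:
  1–25 → 25 bp
  26–108 → 83 bp
  109–172 → 64 bp
  173–178 → 6 bp
Sorted largest to smallest: 83, 64, 25, 6 bp.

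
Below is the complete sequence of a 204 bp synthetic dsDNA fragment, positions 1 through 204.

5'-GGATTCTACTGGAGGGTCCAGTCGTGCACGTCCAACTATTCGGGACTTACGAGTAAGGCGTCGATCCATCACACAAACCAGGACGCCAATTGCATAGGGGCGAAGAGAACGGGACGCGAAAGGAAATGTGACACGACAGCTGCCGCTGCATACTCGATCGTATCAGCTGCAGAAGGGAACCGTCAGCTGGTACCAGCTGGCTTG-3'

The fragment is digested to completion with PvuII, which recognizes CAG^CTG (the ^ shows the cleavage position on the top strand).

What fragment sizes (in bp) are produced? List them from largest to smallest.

139, 27, 20, 10, 8 bp

PvuII sites (CAGCTG) start at positions 137, 164, 184, 194.
PvuII cuts after base 3 of each site, so after positions 139, 166, 186, 196.
Linear molecule, 4 cuts → 5 fragments:
  1–139 → 139 bp
  140–166 → 27 bp
  167–186 → 20 bp
  187–196 → 10 bp
  197–204 → 8 bp
Sorted largest to smallest: 139, 27, 20, 10, 8 bp.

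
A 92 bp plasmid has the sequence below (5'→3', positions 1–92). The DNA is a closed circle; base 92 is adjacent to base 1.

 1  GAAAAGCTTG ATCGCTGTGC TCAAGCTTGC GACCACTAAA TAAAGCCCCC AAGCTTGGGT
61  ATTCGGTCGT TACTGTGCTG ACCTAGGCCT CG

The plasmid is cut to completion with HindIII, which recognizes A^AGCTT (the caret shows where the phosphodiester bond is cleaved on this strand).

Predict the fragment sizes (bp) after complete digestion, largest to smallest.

45, 28, 19 bp

HindIII sites (AAGCTT) start at positions 4, 23, 51.
HindIII cuts after the first base of each site, so after positions 4, 23, 51.
Circular molecule, 3 cuts → 3 fragments:
  5–23 → 19 bp
  24–51 → 28 bp
  52–92 then 1–4 → 41 + 4 = 45 bp
Sorted largest to smallest: 45, 28, 19 bp.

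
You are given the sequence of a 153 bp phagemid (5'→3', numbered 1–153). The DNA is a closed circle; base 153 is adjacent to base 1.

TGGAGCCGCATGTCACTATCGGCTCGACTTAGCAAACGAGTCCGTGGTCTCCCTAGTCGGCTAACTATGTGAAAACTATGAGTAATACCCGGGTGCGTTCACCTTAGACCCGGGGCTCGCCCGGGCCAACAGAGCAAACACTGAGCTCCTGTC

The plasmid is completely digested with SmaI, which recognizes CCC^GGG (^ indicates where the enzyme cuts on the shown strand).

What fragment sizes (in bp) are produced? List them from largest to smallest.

121, 21, 11 bp

SmaI sites (CCCGGG) start at positions 88, 109, 120.
SmaI cuts after base 3 of each site, so after positions 90, 111, 122.
Circular molecule, 3 cuts → 3 fragments:
  91–111 → 21 bp
  112–122 → 11 bp
  123–153 then 1–90 → 31 + 90 = 121 bp
Sorted largest to smallest: 121, 21, 11 bp.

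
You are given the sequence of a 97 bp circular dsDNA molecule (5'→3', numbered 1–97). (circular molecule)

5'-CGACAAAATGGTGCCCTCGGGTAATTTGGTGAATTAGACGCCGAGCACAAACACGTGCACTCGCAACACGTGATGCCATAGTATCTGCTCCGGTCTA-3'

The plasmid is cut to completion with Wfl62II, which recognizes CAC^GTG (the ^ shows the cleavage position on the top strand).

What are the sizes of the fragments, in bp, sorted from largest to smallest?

Wfl62II sites (CACGTG) start at positions 52, 67.
Wfl62II cuts after base 3 of each site, so after positions 54, 69.
Circular molecule, 2 cuts → 2 fragments:
  55–69 → 15 bp
  70–97 then 1–54 → 28 + 54 = 82 bp
Sorted largest to smallest: 82, 15 bp.

82, 15 bp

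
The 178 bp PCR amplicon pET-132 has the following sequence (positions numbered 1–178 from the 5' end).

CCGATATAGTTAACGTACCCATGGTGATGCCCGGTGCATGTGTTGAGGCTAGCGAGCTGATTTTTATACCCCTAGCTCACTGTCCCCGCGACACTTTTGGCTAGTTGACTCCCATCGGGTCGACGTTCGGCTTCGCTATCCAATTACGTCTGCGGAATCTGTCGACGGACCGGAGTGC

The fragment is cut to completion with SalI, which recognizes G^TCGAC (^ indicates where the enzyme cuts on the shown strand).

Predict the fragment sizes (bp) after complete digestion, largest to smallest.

SalI sites (GTCGAC) start at positions 119, 161.
SalI cuts after the first base of each site, so after positions 119, 161.
Linear molecule, 2 cuts → 3 fragments:
  1–119 → 119 bp
  120–161 → 42 bp
  162–178 → 17 bp
Sorted largest to smallest: 119, 42, 17 bp.

119, 42, 17 bp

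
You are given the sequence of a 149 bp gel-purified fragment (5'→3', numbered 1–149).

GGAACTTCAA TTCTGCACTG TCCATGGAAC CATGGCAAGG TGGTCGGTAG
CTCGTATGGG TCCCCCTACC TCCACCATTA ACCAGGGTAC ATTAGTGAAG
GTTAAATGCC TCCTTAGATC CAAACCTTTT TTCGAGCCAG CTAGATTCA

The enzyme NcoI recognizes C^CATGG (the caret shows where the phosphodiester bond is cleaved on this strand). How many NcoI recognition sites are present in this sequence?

CCATGG occurs starting at positions 22, 30.
NcoI cuts at 2 sites.

2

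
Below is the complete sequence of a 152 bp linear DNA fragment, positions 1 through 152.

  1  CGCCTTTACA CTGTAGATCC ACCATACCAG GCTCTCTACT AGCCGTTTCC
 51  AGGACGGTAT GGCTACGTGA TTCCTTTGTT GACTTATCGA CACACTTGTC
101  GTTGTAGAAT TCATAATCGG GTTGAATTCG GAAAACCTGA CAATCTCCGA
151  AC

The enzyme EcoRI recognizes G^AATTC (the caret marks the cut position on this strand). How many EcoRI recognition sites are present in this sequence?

2

GAATTC occurs starting at positions 107, 124.
EcoRI cuts at 2 sites.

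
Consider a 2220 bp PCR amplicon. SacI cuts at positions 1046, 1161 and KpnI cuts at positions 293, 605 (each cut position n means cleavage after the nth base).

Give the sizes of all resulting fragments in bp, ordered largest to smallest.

1059, 441, 312, 293, 115 bp

Combined cut positions (sorted): 293, 605, 1046, 1161.
Linear molecule, 4 cuts → 5 fragments:
  293 − 0 = 293 bp
  605 − 293 = 312 bp
  1046 − 605 = 441 bp
  1161 − 1046 = 115 bp
  2220 − 1161 = 1059 bp
Sorted largest to smallest: 1059, 441, 312, 293, 115 bp.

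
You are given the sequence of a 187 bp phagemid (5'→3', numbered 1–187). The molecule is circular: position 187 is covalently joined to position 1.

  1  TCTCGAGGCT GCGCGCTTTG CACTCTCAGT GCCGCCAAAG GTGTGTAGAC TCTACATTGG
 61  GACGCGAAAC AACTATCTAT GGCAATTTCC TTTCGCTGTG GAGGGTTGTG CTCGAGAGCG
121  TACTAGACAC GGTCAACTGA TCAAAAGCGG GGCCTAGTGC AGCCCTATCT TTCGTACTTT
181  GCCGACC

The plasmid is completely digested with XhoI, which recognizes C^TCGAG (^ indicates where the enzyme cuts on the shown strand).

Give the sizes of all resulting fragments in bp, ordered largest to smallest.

109, 78 bp

XhoI sites (CTCGAG) start at positions 2, 111.
XhoI cuts after the first base of each site, so after positions 2, 111.
Circular molecule, 2 cuts → 2 fragments:
  3–111 → 109 bp
  112–187 then 1–2 → 76 + 2 = 78 bp
Sorted largest to smallest: 109, 78 bp.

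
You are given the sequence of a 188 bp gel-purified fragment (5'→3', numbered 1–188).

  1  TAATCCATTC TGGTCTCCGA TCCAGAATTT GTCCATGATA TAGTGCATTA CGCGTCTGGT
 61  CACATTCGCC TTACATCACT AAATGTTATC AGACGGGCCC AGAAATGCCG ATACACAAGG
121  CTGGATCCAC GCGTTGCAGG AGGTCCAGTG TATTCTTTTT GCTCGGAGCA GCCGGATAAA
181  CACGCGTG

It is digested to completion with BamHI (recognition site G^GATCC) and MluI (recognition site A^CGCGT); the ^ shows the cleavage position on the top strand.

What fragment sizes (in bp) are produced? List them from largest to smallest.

The BamHI site (GGATCC) starts at position 123.
BamHI cuts after the first base of each site, so after position 123.
MluI sites (ACGCGT) start at positions 50, 129, 182.
MluI cuts after the first base of each site, so after positions 50, 129, 182.
Combined cut positions: 50, 123, 129, 182.
Linear molecule, 4 cuts → 5 fragments:
  1–50 → 50 bp
  51–123 → 73 bp
  124–129 → 6 bp
  130–182 → 53 bp
  183–188 → 6 bp
Sorted largest to smallest: 73, 53, 50, 6, 6 bp.

73, 53, 50, 6, 6 bp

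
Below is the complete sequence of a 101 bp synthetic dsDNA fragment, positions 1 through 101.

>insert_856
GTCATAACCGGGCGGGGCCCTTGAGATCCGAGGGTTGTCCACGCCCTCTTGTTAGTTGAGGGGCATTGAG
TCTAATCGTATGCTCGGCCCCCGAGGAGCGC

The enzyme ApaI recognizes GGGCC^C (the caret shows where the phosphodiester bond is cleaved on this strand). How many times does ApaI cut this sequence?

1

GGGCCC occurs starting at position 15.
ApaI cuts at 1 site.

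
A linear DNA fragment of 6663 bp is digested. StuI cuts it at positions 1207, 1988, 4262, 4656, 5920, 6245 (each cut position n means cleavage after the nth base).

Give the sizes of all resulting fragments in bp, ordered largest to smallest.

Linear molecule, 6 cuts → 7 fragments:
  1207 − 0 = 1207 bp
  1988 − 1207 = 781 bp
  4262 − 1988 = 2274 bp
  4656 − 4262 = 394 bp
  5920 − 4656 = 1264 bp
  6245 − 5920 = 325 bp
  6663 − 6245 = 418 bp
Sorted largest to smallest: 2274, 1264, 1207, 781, 418, 394, 325 bp.

2274, 1264, 1207, 781, 418, 394, 325 bp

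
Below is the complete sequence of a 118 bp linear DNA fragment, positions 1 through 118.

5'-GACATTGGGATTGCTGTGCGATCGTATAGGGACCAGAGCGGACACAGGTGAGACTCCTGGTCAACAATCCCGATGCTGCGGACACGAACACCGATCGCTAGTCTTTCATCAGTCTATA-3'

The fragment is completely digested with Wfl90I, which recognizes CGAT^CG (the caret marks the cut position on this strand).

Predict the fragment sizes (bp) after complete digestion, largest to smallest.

73, 23, 22 bp

Wfl90I sites (CGATCG) start at positions 19, 92.
Wfl90I cuts after base 4 of each site, so after positions 22, 95.
Linear molecule, 2 cuts → 3 fragments:
  1–22 → 22 bp
  23–95 → 73 bp
  96–118 → 23 bp
Sorted largest to smallest: 73, 23, 22 bp.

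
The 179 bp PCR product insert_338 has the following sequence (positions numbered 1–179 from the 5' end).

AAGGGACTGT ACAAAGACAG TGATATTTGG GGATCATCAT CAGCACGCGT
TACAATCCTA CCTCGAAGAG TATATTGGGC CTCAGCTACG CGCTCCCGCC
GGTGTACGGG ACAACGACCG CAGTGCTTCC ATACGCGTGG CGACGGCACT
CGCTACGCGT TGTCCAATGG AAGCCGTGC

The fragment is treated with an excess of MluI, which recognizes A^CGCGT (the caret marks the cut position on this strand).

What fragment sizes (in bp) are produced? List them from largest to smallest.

88, 45, 24, 22 bp

MluI sites (ACGCGT) start at positions 45, 133, 155.
MluI cuts after the first base of each site, so after positions 45, 133, 155.
Linear molecule, 3 cuts → 4 fragments:
  1–45 → 45 bp
  46–133 → 88 bp
  134–155 → 22 bp
  156–179 → 24 bp
Sorted largest to smallest: 88, 45, 24, 22 bp.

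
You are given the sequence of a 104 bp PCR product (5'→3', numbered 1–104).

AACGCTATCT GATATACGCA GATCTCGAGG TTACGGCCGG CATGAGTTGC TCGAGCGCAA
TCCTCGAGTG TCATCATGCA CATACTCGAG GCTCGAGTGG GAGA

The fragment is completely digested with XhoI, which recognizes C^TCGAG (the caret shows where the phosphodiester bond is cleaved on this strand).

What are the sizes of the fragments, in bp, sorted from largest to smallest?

XhoI sites (CTCGAG) start at positions 24, 50, 63, 85, 92.
XhoI cuts after the first base of each site, so after positions 24, 50, 63, 85, 92.
Linear molecule, 5 cuts → 6 fragments:
  1–24 → 24 bp
  25–50 → 26 bp
  51–63 → 13 bp
  64–85 → 22 bp
  86–92 → 7 bp
  93–104 → 12 bp
Sorted largest to smallest: 26, 24, 22, 13, 12, 7 bp.

26, 24, 22, 13, 12, 7 bp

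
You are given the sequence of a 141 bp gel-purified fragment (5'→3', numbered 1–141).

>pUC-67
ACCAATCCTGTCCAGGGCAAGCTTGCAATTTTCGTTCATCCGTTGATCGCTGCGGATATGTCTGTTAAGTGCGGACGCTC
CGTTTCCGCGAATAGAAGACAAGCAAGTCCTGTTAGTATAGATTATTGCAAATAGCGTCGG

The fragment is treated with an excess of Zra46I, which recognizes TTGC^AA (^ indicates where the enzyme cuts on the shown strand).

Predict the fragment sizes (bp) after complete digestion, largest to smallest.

Zra46I sites (TTGCAA) start at positions 23, 126.
Zra46I cuts after base 4 of each site, so after positions 26, 129.
Linear molecule, 2 cuts → 3 fragments:
  1–26 → 26 bp
  27–129 → 103 bp
  130–141 → 12 bp
Sorted largest to smallest: 103, 26, 12 bp.

103, 26, 12 bp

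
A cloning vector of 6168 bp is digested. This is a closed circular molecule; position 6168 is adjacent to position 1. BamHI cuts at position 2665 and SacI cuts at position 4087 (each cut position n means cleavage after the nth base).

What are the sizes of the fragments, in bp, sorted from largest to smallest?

Combined cut positions (sorted): 2665, 4087.
Circular molecule, 2 cuts → 2 fragments:
  4087 − 2665 = 1422 bp
  wrap: 6168 − 4087 + 2665 = 4746 bp
Sorted largest to smallest: 4746, 1422 bp.

4746, 1422 bp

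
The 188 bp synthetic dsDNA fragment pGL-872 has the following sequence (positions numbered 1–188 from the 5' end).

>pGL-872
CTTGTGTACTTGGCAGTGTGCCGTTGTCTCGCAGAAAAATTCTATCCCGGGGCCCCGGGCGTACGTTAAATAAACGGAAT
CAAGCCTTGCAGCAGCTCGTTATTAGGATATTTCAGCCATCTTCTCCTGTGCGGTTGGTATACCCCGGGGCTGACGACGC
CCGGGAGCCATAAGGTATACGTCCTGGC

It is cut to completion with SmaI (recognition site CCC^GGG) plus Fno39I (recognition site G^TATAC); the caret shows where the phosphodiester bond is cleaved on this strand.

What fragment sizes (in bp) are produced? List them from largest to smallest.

82, 48, 16, 13, 13, 8, 8 bp

SmaI sites (CCCGGG) start at positions 46, 54, 144, 160.
SmaI cuts after base 3 of each site, so after positions 48, 56, 146, 162.
Fno39I sites (GTATAC) start at positions 138, 175.
Fno39I cuts after the first base of each site, so after positions 138, 175.
Combined cut positions: 48, 56, 138, 146, 162, 175.
Linear molecule, 6 cuts → 7 fragments:
  1–48 → 48 bp
  49–56 → 8 bp
  57–138 → 82 bp
  139–146 → 8 bp
  147–162 → 16 bp
  163–175 → 13 bp
  176–188 → 13 bp
Sorted largest to smallest: 82, 48, 16, 13, 13, 8, 8 bp.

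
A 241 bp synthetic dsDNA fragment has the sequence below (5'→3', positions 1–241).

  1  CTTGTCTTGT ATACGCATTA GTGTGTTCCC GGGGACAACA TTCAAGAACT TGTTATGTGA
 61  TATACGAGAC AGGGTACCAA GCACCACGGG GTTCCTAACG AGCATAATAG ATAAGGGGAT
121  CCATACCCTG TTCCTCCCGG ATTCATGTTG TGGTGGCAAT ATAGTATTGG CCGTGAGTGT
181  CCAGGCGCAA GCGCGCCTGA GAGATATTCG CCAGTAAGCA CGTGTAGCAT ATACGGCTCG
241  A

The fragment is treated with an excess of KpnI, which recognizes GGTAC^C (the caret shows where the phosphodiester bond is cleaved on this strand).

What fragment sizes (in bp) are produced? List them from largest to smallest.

The KpnI site (GGTACC) starts at position 73.
KpnI cuts after base 5 of each site (before the last base), so after position 77.
Linear molecule, 1 cut → 2 fragments:
  1–77 → 77 bp
  78–241 → 164 bp
Sorted largest to smallest: 164, 77 bp.

164, 77 bp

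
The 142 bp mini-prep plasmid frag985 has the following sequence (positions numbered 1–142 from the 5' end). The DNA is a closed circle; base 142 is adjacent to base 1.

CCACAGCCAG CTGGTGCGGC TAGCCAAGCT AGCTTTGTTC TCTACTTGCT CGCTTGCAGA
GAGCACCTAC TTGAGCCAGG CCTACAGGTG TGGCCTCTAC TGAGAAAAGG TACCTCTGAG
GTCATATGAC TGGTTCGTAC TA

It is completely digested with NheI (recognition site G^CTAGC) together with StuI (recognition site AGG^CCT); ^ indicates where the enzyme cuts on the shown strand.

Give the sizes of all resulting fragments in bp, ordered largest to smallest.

81, 52, 9 bp

NheI sites (GCTAGC) start at positions 19, 28.
NheI cuts after the first base of each site, so after positions 19, 28.
The StuI site (AGGCCT) starts at position 78.
StuI cuts after base 3 of each site, so after position 80.
Combined cut positions: 19, 28, 80.
Circular molecule, 3 cuts → 3 fragments:
  20–28 → 9 bp
  29–80 → 52 bp
  81–142 then 1–19 → 62 + 19 = 81 bp
Sorted largest to smallest: 81, 52, 9 bp.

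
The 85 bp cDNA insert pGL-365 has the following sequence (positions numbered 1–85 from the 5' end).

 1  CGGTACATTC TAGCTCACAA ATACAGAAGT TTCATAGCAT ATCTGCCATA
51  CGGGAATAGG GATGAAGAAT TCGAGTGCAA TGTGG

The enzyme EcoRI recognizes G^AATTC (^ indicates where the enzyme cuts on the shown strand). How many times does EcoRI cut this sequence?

GAATTC occurs starting at position 67.
EcoRI cuts at 1 site.

1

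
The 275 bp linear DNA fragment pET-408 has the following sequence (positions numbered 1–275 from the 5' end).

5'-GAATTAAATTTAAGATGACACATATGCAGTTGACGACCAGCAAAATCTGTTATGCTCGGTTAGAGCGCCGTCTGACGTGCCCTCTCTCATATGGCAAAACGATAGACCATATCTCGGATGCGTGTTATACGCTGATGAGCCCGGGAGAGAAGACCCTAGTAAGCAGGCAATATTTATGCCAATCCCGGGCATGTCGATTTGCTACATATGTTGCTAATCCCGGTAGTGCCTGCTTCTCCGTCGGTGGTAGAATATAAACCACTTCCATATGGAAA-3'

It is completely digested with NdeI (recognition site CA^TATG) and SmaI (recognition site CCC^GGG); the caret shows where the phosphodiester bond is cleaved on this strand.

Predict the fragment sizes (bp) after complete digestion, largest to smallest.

NdeI sites (CATATG) start at positions 21, 88, 205, 266.
NdeI cuts after base 2 of each site, so after positions 22, 89, 206, 267.
SmaI sites (CCCGGG) start at positions 140, 184.
SmaI cuts after base 3 of each site, so after positions 142, 186.
Combined cut positions: 22, 89, 142, 186, 206, 267.
Linear molecule, 6 cuts → 7 fragments:
  1–22 → 22 bp
  23–89 → 67 bp
  90–142 → 53 bp
  143–186 → 44 bp
  187–206 → 20 bp
  207–267 → 61 bp
  268–275 → 8 bp
Sorted largest to smallest: 67, 61, 53, 44, 22, 20, 8 bp.

67, 61, 53, 44, 22, 20, 8 bp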